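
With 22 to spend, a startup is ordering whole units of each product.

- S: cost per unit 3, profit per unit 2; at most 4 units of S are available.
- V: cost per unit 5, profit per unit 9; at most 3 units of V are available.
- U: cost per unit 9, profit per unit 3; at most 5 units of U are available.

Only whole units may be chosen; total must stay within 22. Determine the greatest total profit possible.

This is a bounded integer knapsack.
Take 2×S and 3×V: cost 21 ≤ 22, profit 2·2 + 3·9 = 31.
V has the best ratio (9/5) and is taken to its limit of 3; remaining capacity is filled optimally with the others.

31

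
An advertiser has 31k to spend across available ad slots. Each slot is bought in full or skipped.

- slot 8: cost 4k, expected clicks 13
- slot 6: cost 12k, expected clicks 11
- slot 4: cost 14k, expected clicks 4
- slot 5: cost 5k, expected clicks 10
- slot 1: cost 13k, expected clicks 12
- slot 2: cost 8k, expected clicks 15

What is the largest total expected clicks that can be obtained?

50

slot 8 + slot 5 + slot 1 + slot 2: cost 4 + 5 + 13 + 8 = 30 ≤ 31, expected clicks 13 + 10 + 12 + 15 = 50.
slot 8 + slot 4 + slot 5 + slot 2: cost 4 + 14 + 5 + 8 = 31 ≤ 31, expected clicks 13 + 4 + 10 + 15 = 42.
slot 8 + slot 6 + slot 5 + slot 2: cost 4 + 12 + 5 + 8 = 29 ≤ 31, expected clicks 13 + 11 + 10 + 15 = 49.
Best is slot 8, slot 5, slot 1, and slot 2 with total expected clicks 50.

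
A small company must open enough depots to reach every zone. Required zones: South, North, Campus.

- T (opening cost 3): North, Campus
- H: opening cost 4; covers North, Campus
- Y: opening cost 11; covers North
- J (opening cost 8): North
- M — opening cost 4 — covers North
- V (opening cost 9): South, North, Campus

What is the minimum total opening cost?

The greedy cost-per-new-zone heuristic would pick T and V for 12, but a cheaper cover exists.
V alone covers South, North, Campus — every zone.
Total opening cost: 9.
No cover costs less than 9.

9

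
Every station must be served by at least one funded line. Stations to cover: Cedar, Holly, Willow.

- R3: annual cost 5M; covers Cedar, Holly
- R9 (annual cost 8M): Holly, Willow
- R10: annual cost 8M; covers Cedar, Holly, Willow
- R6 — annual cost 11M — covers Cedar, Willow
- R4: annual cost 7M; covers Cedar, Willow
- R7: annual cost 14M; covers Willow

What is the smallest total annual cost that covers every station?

This is an integer covering problem.
The greedy cost-per-new-station heuristic would pick R3 and R4 for 12, but a cheaper cover exists.
R10 alone covers Cedar, Holly, Willow — every station.
Total annual cost: 8.
No cover costs less than 8.

8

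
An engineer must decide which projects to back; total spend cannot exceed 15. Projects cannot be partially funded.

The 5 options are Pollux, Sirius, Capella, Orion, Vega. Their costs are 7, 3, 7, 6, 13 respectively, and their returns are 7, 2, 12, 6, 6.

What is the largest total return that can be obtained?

19

Take Pollux and Capella: cost 7 + 7 = 14 ≤ 15, return 7 + 12 = 19.
No other feasible combination does better.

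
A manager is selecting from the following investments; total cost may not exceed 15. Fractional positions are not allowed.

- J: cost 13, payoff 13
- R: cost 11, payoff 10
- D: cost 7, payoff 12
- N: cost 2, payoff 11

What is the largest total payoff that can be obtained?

24

R + N: cost 11 + 2 = 13 ≤ 15, payoff 10 + 11 = 21.
D + N: cost 7 + 2 = 9 ≤ 15, payoff 12 + 11 = 23.
J + N: cost 13 + 2 = 15 ≤ 15, payoff 13 + 11 = 24.
Best is J and N with total payoff 24.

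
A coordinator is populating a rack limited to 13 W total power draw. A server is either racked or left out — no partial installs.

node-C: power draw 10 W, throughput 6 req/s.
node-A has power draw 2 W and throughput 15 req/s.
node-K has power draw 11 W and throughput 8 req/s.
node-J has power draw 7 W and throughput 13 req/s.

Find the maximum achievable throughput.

Allowing fractional choices, the relaxed optimum would be about 30.9, but servers are indivisible.
node-C + node-A: power draw 10 + 2 = 12 ≤ 13, throughput 6 + 15 = 21.
node-A + node-J: power draw 2 + 7 = 9 ≤ 13, throughput 15 + 13 = 28.
node-A + node-K: power draw 2 + 11 = 13 ≤ 13, throughput 15 + 8 = 23.
Best is node-A and node-J with total throughput 28.

28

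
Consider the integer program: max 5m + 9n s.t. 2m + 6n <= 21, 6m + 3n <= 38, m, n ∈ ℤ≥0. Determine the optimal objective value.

38

(m,n)=(4,2): 2·4+6·2=20≤21, 6·4+3·2=30≤38, objective 38.
(m,n)=(5,1): 2·5+6·1=16≤21, 6·5+3·1=33≤38, objective 34.
(m,n)=(3,2): 2·3+6·2=18≤21, 6·3+3·2=24≤38, objective 33.
Maximum is 38 at (m,n)=(4,2).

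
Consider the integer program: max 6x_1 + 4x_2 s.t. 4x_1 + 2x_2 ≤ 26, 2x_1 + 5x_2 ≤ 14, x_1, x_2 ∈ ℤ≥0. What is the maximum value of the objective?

36

Relaxing integrality, the LP optimum is 39.25 at (x_1,x_2) = (6.38, 0.25), which is not an integer point.
(x_1,x_2)=(6,0): 4·6+2·0=24≤26, 2·6+5·0=12≤14, objective 36.
(x_1,x_2)=(5,0): 4·5+2·0=20≤26, 2·5+5·0=10≤14, objective 30.
No feasible integer point exceeds 36.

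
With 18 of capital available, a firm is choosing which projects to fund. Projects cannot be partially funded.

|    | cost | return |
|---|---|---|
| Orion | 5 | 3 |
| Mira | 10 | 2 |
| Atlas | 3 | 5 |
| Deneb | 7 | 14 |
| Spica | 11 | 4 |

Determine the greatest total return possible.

22

This is an integer program with binary decision variables.
Allowing fractional choices, the relaxed optimum would be about 23.1, but projects are indivisible.
Deneb + Spica: cost 7 + 11 = 18 ≤ 18, return 14 + 4 = 18.
Atlas + Deneb: cost 3 + 7 = 10 ≤ 18, return 5 + 14 = 19.
Orion + Atlas + Deneb: cost 5 + 3 + 7 = 15 ≤ 18, return 3 + 5 + 14 = 22.
Best is Orion, Atlas, and Deneb with total return 22.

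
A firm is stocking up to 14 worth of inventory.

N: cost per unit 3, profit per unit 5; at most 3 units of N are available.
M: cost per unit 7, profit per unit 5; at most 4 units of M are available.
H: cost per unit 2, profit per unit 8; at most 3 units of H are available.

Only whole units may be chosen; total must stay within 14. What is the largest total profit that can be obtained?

34

3×N and 2×H: cost 13 ≤ 14, profit 3·5 + 2·8 = 31.
2×N and 3×H: cost 12 ≤ 14, profit 2·5 + 3·8 = 34.
Best is 34.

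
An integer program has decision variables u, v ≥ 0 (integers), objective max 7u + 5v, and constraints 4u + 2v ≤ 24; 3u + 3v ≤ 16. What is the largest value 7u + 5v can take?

Relaxing integrality, the LP optimum is 37.33 at (u,v) = (5.33, 0), which is not an integer point.
(u,v)=(5,0): 4·5+2·0=20≤24, 3·5+3·0=15≤16, objective 35.
(u,v)=(4,1): 4·4+2·1=18≤24, 3·4+3·1=15≤16, objective 33.
Maximum is 35 at (u,v)=(5,0).

35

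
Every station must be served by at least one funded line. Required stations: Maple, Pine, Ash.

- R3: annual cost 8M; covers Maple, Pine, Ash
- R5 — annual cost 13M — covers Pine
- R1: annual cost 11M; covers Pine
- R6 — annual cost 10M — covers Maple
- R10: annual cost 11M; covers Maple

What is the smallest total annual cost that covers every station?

8

R3 alone covers Maple, Pine, Ash — every station.
Total annual cost: 8.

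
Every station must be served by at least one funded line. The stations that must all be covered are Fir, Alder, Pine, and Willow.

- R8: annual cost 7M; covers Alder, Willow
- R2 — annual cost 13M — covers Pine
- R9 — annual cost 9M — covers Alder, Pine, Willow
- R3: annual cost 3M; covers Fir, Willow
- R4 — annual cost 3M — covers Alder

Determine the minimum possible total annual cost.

This is a weighted set-cover instance.
The greedy cost-per-new-station heuristic would pick R3, R4, and R9 for 15, but a cheaper cover exists.
Choose R9 and R3: together they cover Fir, Alder, Pine, Willow — every station.
Total annual cost: 9 + 3 = 12.
No cover costs less than 12.

12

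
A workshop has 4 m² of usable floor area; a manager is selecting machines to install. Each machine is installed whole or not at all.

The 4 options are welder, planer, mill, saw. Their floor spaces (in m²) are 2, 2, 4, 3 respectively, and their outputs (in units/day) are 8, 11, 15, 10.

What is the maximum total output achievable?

19

welder + planer: floor space 2 + 2 = 4 ≤ 4, output 8 + 11 = 19.
mill: floor space 4 ≤ 4, output 15.
Best is welder and planer with total output 19.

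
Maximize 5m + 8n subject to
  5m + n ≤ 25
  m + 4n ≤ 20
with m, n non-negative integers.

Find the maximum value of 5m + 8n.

52

(m,n)=(4,4): 5·4+1·4=24≤25, 1·4+4·4=20≤20, objective 52.
(m,n)=(3,4): 5·3+1·4=19≤25, 1·3+4·4=19≤20, objective 47.
(m,n)=(4,3): 5·4+1·3=23≤25, 1·4+4·3=16≤20, objective 44.
No feasible integer point exceeds 52.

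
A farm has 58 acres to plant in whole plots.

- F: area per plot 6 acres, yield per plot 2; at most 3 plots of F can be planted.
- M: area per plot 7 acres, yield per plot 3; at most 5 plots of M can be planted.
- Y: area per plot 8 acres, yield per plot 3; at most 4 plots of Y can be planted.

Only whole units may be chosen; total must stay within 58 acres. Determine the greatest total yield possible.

1×F, 5×M, and 2×Y: area 57 ≤ 58, yield 1·2 + 5·3 + 2·3 = 23.
1×F, 4×M, and 3×Y: area 58 ≤ 58, yield 1·2 + 4·3 + 3·3 = 23.
Best is 23.

23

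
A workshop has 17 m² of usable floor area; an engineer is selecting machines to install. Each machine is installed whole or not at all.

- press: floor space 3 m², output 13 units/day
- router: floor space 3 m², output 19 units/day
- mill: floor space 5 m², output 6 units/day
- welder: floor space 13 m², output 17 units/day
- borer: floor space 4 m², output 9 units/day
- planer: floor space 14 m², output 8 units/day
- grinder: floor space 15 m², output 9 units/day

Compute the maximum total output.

Allowing fractional choices, the relaxed optimum would be about 50.2, but machines are indivisible.
press + router + mill + borer: floor space 3 + 3 + 5 + 4 = 15 ≤ 17, output 13 + 19 + 6 + 9 = 47.
press + router + borer: floor space 3 + 3 + 4 = 10 ≤ 17, output 13 + 19 + 9 = 41.
Best is press, router, mill, and borer with total output 47.

47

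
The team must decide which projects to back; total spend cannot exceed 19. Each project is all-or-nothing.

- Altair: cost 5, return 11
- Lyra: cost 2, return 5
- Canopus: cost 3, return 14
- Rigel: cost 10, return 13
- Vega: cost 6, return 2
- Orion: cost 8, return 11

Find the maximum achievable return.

Altair + Lyra + Canopus + Orion: cost 5 + 2 + 3 + 8 = 18 ≤ 19, return 11 + 5 + 14 + 11 = 41.
Altair + Canopus + Orion: cost 5 + 3 + 8 = 16 ≤ 19, return 11 + 14 + 11 = 36.
Altair + Canopus + Rigel: cost 5 + 3 + 10 = 18 ≤ 19, return 11 + 14 + 13 = 38.
Best is Altair, Lyra, Canopus, and Orion with total return 41.

41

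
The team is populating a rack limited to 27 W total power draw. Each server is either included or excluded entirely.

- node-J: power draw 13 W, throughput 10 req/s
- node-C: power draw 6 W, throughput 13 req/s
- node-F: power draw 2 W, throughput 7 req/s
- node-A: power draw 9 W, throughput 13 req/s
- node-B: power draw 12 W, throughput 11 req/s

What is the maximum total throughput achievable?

37

Take node-C, node-A, and node-B: power draw 6 + 9 + 12 = 27 ≤ 27, throughput 13 + 13 + 11 = 37.
No other feasible combination does better.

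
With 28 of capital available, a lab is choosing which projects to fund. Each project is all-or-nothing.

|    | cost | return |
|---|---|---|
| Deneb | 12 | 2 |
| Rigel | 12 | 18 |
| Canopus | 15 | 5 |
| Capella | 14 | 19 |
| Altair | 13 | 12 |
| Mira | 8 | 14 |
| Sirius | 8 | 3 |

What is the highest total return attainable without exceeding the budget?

37

Take Rigel and Capella: cost 12 + 14 = 26 ≤ 28, return 18 + 19 = 37.
No other feasible combination does better.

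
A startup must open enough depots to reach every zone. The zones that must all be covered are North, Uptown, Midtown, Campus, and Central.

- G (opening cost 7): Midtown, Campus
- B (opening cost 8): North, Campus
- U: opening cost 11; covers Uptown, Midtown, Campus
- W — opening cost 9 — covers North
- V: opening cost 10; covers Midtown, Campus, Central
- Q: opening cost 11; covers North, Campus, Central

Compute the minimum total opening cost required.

22

This is an integer covering problem.
The greedy cost-per-new-zone heuristic would pick V, B, and U for 29, but a cheaper cover exists.
Choose U and Q: together they cover North, Uptown, Midtown, Campus, Central — every zone.
Total opening cost: 11 + 11 = 22.
No cover costs less than 22.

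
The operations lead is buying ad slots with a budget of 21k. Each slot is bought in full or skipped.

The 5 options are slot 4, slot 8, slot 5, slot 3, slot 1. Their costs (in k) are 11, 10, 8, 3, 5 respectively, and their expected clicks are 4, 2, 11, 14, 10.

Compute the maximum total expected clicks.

slot 5 + slot 3 + slot 1: cost 8 + 3 + 5 = 16 ≤ 21, expected clicks 11 + 14 + 10 = 35.
slot 4 + slot 3 + slot 1: cost 11 + 3 + 5 = 19 ≤ 21, expected clicks 4 + 14 + 10 = 28.
Best is slot 5, slot 3, and slot 1 with total expected clicks 35.

35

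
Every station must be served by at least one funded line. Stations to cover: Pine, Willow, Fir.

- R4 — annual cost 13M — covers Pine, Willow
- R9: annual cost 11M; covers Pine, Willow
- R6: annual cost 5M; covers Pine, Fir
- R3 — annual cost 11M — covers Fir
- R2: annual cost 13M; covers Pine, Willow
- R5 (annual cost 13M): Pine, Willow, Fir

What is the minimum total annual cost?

This is an integer covering problem.
The greedy cost-per-new-station heuristic would pick R6 and R9 for 16, but a cheaper cover exists.
R5 alone covers Pine, Willow, Fir — every station.
Total annual cost: 13.
No cover costs less than 13.

13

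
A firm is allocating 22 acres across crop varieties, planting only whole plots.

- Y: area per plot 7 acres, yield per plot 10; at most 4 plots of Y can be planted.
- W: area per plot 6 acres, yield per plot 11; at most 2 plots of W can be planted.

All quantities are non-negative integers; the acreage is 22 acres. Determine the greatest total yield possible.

32

This is a bounded integer knapsack.
1×Y and 2×W: area 19 ≤ 22, yield 1·10 + 2·11 = 32.
2×Y and 1×W: area 20 ≤ 22, yield 2·10 + 1·11 = 31.
Best is 32.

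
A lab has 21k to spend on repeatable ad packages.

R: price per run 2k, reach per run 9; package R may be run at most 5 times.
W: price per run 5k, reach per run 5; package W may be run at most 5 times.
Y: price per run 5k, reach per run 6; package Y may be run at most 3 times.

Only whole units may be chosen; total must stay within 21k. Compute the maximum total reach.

This is a bounded integer knapsack.
R has the best ratio (9/2); taking only R gives at most 5×9 = 45 (stopped by the supply cap of 5).
Mixing does better — 5×R and 2×Y: price 20 ≤ 21, reach 5·9 + 2·6 = 57.

57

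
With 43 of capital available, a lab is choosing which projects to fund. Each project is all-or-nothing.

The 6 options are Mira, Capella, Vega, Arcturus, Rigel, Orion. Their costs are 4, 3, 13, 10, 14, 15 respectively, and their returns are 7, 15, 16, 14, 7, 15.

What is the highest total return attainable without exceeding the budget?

Capella + Vega + Arcturus + Orion: cost 3 + 13 + 10 + 15 = 41 ≤ 43, return 15 + 16 + 14 + 15 = 60.
Mira + Capella + Vega + Orion: cost 4 + 3 + 13 + 15 = 35 ≤ 43, return 7 + 15 + 16 + 15 = 53.
Best is Capella, Vega, Arcturus, and Orion with total return 60.

60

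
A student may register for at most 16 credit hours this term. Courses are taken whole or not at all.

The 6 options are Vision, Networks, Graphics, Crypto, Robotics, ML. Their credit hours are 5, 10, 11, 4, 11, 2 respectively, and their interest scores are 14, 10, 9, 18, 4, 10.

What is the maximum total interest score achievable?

This is a 0-1 knapsack instance.
Allowing fractional choices, the relaxed optimum would be about 47.0, but courses are indivisible.
Networks + Crypto + ML: credit hours 10 + 4 + 2 = 16 ≤ 16, interest score 10 + 18 + 10 = 38.
Vision + Crypto + ML: credit hours 5 + 4 + 2 = 11 ≤ 16, interest score 14 + 18 + 10 = 42.
Best is Vision, Crypto, and ML with total interest score 42.

42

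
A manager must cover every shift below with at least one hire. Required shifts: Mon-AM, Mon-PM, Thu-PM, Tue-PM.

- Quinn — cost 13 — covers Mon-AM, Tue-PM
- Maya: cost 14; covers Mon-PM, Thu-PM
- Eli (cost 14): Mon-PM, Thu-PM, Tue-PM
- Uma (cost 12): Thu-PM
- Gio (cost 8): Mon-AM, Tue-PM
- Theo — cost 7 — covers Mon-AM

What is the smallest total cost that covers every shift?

Choose Eli and Theo: together they cover Mon-AM, Mon-PM, Thu-PM, Tue-PM — every shift.
Total cost: 14 + 7 = 21.

21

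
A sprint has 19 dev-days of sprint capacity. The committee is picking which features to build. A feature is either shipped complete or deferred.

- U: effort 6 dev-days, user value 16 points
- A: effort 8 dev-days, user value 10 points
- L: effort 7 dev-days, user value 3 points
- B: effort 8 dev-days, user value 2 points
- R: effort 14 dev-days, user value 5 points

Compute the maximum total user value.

26

Treat it as a binary knapsack problem.
Allowing fractional choices, the relaxed optimum would be about 28.1, but features are indivisible.
U + A: effort 6 + 8 = 14 ≤ 19, user value 16 + 10 = 26.
U + L: effort 6 + 7 = 13 ≤ 19, user value 16 + 3 = 19.
U + B: effort 6 + 8 = 14 ≤ 19, user value 16 + 2 = 18.
Best is U and A with total user value 26.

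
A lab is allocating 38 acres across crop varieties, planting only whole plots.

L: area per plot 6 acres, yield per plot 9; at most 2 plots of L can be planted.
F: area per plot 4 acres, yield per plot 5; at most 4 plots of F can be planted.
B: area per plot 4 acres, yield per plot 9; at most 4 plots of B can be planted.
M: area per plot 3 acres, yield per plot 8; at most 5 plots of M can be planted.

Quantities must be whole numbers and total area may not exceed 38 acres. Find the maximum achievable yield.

85

This is a bounded integer knapsack.
M has the best ratio (8/3); taking only M gives at most 5×8 = 40 (stopped by the supply cap of 5).
Mixing does better — 1×L, 4×B, and 5×M: area 37 ≤ 38, yield 1·9 + 4·9 + 5·8 = 85.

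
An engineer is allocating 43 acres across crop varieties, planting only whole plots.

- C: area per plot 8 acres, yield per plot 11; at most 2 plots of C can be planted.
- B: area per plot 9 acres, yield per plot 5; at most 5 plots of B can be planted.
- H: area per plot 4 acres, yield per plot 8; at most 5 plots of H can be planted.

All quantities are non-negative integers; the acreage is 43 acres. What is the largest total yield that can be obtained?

62

This is a bounded integer knapsack.
Take 2×C and 5×H: area 36 ≤ 43, yield 2·11 + 5·8 = 62.
H has the best ratio (8/4) and is taken to its limit of 5; remaining capacity is filled optimally with the others.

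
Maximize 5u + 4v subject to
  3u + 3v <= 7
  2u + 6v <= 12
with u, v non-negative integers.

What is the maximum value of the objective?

10

The continuous relaxation peaks at (2.33, 0) with value 11.67; rounding to a feasible lattice point costs some objective.
(u,v)=(2,0): 3·2+3·0=6≤7, 2·2+6·0=4≤12, objective 10.
(u,v)=(1,1): 3·1+3·1=6≤7, 2·1+6·1=8≤12, objective 9.
(u,v)=(1,0): 3·1+3·0=3≤7, 2·1+6·0=2≤12, objective 5.
The best lattice point is (2,0), giving 10.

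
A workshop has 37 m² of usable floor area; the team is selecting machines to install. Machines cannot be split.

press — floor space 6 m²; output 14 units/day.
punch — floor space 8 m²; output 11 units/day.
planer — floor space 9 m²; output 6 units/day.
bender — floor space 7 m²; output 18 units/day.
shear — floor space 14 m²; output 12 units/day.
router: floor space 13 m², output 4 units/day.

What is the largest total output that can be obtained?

Treat it as a binary knapsack problem.
Take press, punch, bender, and shear: floor space 6 + 8 + 7 + 14 = 35 ≤ 37, output 14 + 11 + 18 + 12 = 55.
No other feasible combination does better.

55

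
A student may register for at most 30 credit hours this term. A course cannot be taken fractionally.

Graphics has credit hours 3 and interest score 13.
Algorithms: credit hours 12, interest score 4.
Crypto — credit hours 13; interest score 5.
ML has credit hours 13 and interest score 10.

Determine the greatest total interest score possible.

28

Take Graphics, Crypto, and ML: credit hours 3 + 13 + 13 = 29 ≤ 30, interest score 13 + 5 + 10 = 28.
No other feasible combination does better.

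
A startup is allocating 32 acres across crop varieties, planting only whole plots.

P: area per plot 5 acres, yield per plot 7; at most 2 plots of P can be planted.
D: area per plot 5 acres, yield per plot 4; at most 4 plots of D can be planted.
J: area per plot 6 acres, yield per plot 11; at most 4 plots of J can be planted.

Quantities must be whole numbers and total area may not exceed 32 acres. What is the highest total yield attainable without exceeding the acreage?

Take 1×P and 4×J: area 29 ≤ 32, yield 1·7 + 4·11 = 51.
J has the best ratio (11/6) and is taken to its limit of 4; remaining capacity is filled optimally with the others.

51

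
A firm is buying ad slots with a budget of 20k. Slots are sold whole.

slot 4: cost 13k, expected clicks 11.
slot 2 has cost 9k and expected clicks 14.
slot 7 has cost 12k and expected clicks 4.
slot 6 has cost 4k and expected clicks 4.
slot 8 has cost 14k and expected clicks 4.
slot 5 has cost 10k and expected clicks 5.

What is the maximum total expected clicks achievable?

19

This is a 0-1 knapsack instance.
Allowing fractional choices, the relaxed optimum would be about 23.9, but ad slots are indivisible.
slot 2 + slot 5: cost 9 + 10 = 19 ≤ 20, expected clicks 14 + 5 = 19.
slot 2 + slot 6: cost 9 + 4 = 13 ≤ 20, expected clicks 14 + 4 = 18.
slot 4 + slot 6: cost 13 + 4 = 17 ≤ 20, expected clicks 11 + 4 = 15.
Best is slot 2 and slot 5 with total expected clicks 19.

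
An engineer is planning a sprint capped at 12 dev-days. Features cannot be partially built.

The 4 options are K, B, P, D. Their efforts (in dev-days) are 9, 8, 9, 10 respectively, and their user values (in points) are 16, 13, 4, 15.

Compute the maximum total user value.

Take K: effort 9 ≤ 12, user value 16.
No other feasible combination does better.

16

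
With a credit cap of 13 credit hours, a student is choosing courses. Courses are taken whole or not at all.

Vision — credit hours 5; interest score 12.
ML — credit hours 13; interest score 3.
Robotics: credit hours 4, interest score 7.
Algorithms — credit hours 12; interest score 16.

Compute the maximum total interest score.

Take Vision and Robotics: credit hours 5 + 4 = 9 ≤ 13, interest score 12 + 7 = 19.
No other feasible combination does better.

19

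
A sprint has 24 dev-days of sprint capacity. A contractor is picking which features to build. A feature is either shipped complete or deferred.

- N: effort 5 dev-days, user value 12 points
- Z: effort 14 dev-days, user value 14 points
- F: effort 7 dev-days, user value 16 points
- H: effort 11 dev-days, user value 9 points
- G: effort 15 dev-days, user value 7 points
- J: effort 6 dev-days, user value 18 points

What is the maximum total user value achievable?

46

Allowing fractional choices, the relaxed optimum would be about 52.0, but features are indivisible.
N + F + J: effort 5 + 7 + 6 = 18 ≤ 24, user value 12 + 16 + 18 = 46.
N + H + J: effort 5 + 11 + 6 = 22 ≤ 24, user value 12 + 9 + 18 = 39.
F + H + J: effort 7 + 11 + 6 = 24 ≤ 24, user value 16 + 9 + 18 = 43.
Best is N, F, and J with total user value 46.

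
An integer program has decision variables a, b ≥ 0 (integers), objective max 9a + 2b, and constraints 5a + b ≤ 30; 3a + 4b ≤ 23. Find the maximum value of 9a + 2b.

(a,b)=(6,0): 5·6+1·0=30≤30, 3·6+4·0=18≤23, objective 54.
(a,b)=(5,2): 5·5+1·2=27≤30, 3·5+4·2=23≤23, objective 49.
(a,b)=(5,1): 5·5+1·1=26≤30, 3·5+4·1=19≤23, objective 47.
(a,b)=(5,0): 5·5+1·0=25≤30, 3·5+4·0=15≤23, objective 45.
No feasible integer point exceeds 54.

54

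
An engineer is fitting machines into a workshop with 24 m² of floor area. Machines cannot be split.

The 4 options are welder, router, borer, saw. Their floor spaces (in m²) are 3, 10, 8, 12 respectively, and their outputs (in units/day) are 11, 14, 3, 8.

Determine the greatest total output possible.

Allowing fractional choices, the relaxed optimum would be about 32.3, but machines are indivisible.
welder + router + borer: floor space 3 + 10 + 8 = 21 ≤ 24, output 11 + 14 + 3 = 28.
welder + router: floor space 3 + 10 = 13 ≤ 24, output 11 + 14 = 25.
Best is welder, router, and borer with total output 28.

28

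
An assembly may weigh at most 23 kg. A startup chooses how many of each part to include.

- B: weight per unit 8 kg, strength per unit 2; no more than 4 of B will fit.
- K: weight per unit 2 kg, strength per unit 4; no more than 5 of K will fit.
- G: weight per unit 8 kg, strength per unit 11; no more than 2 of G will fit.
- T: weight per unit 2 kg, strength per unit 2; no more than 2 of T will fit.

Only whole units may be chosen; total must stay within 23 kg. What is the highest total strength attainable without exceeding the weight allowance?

35

3×K and 2×G: weight 22 ≤ 23, strength 3·4 + 2·11 = 34.
5×K, 1×G, and 2×T: weight 22 ≤ 23, strength 5·4 + 1·11 + 2·2 = 35.
Best is 35.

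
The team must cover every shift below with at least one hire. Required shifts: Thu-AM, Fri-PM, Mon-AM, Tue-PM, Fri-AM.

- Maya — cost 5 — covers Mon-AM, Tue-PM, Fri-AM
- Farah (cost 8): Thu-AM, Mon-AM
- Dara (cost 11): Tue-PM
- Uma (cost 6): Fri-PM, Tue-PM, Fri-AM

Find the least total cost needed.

14

Choose Farah and Uma: together they cover Thu-AM, Fri-PM, Mon-AM, Tue-PM, Fri-AM — every shift.
Total cost: 8 + 6 = 14.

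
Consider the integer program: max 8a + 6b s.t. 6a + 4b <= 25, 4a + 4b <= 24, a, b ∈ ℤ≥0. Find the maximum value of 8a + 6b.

36

(a,b)=(0,6) is feasible, giving 36.
(a,b)=(1,4) is feasible, giving 32.
(a,b)=(0,5) is feasible, giving 30.
Maximum is 36 at (a,b)=(0,6).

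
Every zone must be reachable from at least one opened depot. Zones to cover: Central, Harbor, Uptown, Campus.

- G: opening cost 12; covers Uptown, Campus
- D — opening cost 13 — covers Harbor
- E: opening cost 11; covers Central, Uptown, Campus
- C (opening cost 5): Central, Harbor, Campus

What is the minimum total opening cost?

16

This is a weighted set-cover instance.
Choose E and C: together they cover Central, Harbor, Uptown, Campus — every zone.
Total opening cost: 11 + 5 = 16.
No cover costs less than 16.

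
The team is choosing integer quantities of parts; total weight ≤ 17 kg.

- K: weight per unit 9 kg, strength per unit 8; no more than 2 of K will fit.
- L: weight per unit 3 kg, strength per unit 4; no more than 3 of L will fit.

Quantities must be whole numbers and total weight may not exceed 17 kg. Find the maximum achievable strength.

This is a bounded integer knapsack.
Take 1×K and 2×L: weight 15 ≤ 17, strength 1·8 + 2·4 = 16.
No other integer combination yields more.

16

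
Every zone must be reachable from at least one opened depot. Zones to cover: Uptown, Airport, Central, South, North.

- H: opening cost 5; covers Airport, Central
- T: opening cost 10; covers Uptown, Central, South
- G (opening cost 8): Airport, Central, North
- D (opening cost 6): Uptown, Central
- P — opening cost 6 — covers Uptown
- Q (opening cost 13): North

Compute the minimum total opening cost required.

18

The greedy cost-per-new-zone heuristic would pick H, T, and G for 23, but a cheaper cover exists.
Choose T and G: together they cover Uptown, Airport, Central, South, North — every zone.
Total opening cost: 10 + 8 = 18.
No cover costs less than 18.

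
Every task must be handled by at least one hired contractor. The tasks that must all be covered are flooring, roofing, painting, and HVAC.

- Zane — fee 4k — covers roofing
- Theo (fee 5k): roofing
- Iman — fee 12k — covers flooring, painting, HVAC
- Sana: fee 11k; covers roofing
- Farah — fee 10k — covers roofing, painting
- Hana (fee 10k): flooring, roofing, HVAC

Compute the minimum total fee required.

Choose Zane and Iman: together they cover flooring, roofing, painting, HVAC — every task.
Total fee: 4 + 12 = 16.

16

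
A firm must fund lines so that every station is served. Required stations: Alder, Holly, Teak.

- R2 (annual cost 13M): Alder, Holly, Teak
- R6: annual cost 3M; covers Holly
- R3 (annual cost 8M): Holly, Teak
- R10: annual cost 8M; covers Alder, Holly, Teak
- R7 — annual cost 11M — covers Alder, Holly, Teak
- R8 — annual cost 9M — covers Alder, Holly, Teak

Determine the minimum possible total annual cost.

8

This is an integer covering problem.
R10 alone covers Alder, Holly, Teak — every station.
Total annual cost: 8.
No cover costs less than 8.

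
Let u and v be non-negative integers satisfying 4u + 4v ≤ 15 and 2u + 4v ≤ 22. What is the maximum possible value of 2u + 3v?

(u,v)=(0,3): 4·0+4·3=12≤15, 2·0+4·3=12≤22, objective 9.
(u,v)=(1,2): 4·1+4·2=12≤15, 2·1+4·2=10≤22, objective 8.
(u,v)=(0,2): 4·0+4·2=8≤15, 2·0+4·2=8≤22, objective 6.
The best lattice point is (0,3), giving 9.

9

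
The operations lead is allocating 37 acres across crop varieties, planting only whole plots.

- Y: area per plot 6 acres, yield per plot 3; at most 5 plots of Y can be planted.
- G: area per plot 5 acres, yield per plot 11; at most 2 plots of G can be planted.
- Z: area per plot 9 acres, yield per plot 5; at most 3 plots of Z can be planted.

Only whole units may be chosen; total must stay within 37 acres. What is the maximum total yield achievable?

G has the best ratio (11/5); taking only G gives at most 2×11 = 22 (stopped by the supply cap of 2).
Mixing does better — 2×G and 3×Z: area 37 ≤ 37, yield 2·11 + 3·5 = 37.

37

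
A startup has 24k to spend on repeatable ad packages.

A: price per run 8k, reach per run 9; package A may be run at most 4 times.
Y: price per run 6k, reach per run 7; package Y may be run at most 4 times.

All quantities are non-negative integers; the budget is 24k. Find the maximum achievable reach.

28

This is a bounded integer knapsack.
3×A: price 24 ≤ 24, reach 3·9 = 27.
4×Y: price 24 ≤ 24, reach 4·7 = 28.
Best is 28.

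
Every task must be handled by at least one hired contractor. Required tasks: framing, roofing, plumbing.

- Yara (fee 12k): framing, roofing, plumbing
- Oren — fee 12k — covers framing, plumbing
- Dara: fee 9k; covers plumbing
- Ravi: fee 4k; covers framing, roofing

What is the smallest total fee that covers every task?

12

This is an integer covering problem.
Yara alone covers framing, roofing, plumbing — every task.
Total fee: 12.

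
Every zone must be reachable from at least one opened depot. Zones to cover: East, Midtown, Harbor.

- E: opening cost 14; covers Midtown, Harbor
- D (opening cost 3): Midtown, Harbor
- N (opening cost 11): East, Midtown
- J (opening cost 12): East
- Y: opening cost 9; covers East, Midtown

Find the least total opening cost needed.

12

This is a weighted set-cover instance.
Choose D and Y: together they cover East, Midtown, Harbor — every zone.
Total opening cost: 3 + 9 = 12.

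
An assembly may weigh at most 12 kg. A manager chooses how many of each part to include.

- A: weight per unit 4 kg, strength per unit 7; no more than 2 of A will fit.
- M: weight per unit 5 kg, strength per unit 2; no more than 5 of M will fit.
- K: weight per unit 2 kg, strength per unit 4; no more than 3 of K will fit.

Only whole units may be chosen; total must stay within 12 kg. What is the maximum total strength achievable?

22

K has the best ratio (4/2); taking only K gives at most 3×4 = 12 (stopped by the supply cap of 3).
Mixing does better — 2×A and 2×K: weight 12 ≤ 12, strength 2·7 + 2·4 = 22.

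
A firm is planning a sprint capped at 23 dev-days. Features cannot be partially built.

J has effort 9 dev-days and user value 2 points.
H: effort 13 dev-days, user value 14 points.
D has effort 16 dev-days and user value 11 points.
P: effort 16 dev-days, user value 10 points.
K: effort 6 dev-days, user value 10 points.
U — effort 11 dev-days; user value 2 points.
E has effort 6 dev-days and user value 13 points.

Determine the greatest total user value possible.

Treat it as a binary knapsack problem.
Allowing fractional choices, the relaxed optimum would be about 34.8, but features are indivisible.
K + U + E: effort 6 + 11 + 6 = 23 ≤ 23, user value 10 + 2 + 13 = 25.
H + E: effort 13 + 6 = 19 ≤ 23, user value 14 + 13 = 27.
J + K + E: effort 9 + 6 + 6 = 21 ≤ 23, user value 2 + 10 + 13 = 25.
Best is H and E with total user value 27.

27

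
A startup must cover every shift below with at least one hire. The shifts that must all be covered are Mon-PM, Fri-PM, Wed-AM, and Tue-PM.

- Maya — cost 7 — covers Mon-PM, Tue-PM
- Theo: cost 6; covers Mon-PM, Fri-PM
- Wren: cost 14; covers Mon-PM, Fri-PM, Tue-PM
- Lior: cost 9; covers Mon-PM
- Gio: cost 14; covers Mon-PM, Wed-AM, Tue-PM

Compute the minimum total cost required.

This is an integer covering problem.
The greedy cost-per-new-shift heuristic would pick Theo, Maya, and Gio for 27, but a cheaper cover exists.
Choose Theo and Gio: together they cover Mon-PM, Fri-PM, Wed-AM, Tue-PM — every shift.
Total cost: 6 + 14 = 20.
No cover costs less than 20.

20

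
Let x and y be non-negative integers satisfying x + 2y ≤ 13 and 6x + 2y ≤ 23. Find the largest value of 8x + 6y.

Relaxing integrality, the LP optimum is 49.00 at (x,y) = (2, 5.5), which is not an integer point.
(x,y)=(2,5) is feasible, giving 46.
(x,y)=(1,6) is feasible, giving 44.
(x,y)=(2,4) is feasible, giving 40.
Maximum is 46 at (x,y)=(2,5).

46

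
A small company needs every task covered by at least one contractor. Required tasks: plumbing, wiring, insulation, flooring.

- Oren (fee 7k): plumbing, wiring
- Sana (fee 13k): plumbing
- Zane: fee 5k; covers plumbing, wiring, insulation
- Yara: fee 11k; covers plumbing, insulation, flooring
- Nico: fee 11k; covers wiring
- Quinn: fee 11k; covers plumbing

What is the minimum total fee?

16

This is a weighted set-cover instance.
Choose Zane and Yara: together they cover plumbing, wiring, insulation, flooring — every task.
Total fee: 5 + 11 = 16.
No cover costs less than 16.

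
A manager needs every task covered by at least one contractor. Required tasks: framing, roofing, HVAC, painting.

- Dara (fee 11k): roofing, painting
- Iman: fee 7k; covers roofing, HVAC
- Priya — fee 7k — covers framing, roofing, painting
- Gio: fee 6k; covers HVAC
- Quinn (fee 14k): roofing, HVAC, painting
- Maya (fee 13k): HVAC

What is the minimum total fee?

Choose Priya and Gio: together they cover framing, roofing, HVAC, painting — every task.
Total fee: 7 + 6 = 13.

13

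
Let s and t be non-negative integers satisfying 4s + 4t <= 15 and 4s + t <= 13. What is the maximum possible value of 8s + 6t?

24

The continuous relaxation peaks at (3.08, 0.667) with value 28.67; rounding to a feasible lattice point costs some objective.
(s,t)=(3,0) is feasible, giving 24.
(s,t)=(2,1) is feasible, giving 22.
(s,t)=(2,0) is feasible, giving 16.
The best lattice point is (3,0), giving 24.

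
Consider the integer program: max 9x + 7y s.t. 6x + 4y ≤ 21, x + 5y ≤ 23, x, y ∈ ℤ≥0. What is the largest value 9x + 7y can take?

(x,y)=(2,2): 6·2+4·2=20≤21, 1·2+5·2=12≤23, objective 32.
(x,y)=(1,3): 6·1+4·3=18≤21, 1·1+5·3=16≤23, objective 30.
(x,y)=(0,4): 6·0+4·4=16≤21, 1·0+5·4=20≤23, objective 28.
(x,y)=(2,1): 6·2+4·1=16≤21, 1·2+5·1=7≤23, objective 25.
No feasible integer point exceeds 32.

32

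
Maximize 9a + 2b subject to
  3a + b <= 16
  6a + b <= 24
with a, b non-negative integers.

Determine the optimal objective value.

39

(a,b)=(3,6): 3·3+1·6=15≤16, 6·3+1·6=24≤24, objective 39.
(a,b)=(3,5): 3·3+1·5=14≤16, 6·3+1·5=23≤24, objective 37.
(a,b)=(2,9): 3·2+1·9=15≤16, 6·2+1·9=21≤24, objective 36.
Maximum is 39 at (a,b)=(3,6).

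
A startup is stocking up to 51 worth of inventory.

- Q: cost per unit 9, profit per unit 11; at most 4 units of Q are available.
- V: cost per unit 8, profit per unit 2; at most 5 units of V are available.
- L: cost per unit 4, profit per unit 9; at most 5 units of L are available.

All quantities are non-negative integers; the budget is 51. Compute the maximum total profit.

78

L has the best ratio (9/4); taking only L gives at most 5×9 = 45 (stopped by the supply cap of 5).
Mixing does better — 3×Q and 5×L: cost 47 ≤ 51, profit 3·11 + 5·9 = 78.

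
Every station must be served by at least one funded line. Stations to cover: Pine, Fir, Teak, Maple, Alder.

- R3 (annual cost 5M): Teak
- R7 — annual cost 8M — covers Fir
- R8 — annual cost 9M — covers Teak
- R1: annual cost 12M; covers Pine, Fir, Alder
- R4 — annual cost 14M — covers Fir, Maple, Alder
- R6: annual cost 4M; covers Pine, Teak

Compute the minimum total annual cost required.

Choose R4 and R6: together they cover Pine, Fir, Teak, Maple, Alder — every station.
Total annual cost: 14 + 4 = 18.
No cover costs less than 18.

18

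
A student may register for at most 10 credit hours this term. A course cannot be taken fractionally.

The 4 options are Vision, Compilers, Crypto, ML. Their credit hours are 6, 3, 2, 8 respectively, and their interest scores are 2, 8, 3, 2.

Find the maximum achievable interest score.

Vision + Compilers: credit hours 6 + 3 = 9 ≤ 10, interest score 2 + 8 = 10.
Compilers: credit hours 3 ≤ 10, interest score 8.
Compilers + Crypto: credit hours 3 + 2 = 5 ≤ 10, interest score 8 + 3 = 11.
Best is Compilers and Crypto with total interest score 11.

11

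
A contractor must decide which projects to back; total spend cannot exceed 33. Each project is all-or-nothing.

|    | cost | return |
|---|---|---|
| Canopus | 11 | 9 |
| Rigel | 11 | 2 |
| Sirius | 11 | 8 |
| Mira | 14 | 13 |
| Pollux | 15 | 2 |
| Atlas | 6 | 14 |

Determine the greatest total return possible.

36

Sirius + Mira + Atlas: cost 11 + 14 + 6 = 31 ≤ 33, return 8 + 13 + 14 = 35.
Canopus + Mira + Atlas: cost 11 + 14 + 6 = 31 ≤ 33, return 9 + 13 + 14 = 36.
Best is Canopus, Mira, and Atlas with total return 36.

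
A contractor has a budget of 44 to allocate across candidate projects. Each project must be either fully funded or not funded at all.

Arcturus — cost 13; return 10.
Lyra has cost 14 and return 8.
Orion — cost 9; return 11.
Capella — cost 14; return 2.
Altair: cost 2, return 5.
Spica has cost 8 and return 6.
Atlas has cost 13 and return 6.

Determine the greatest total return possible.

Allowing fractional choices, the relaxed optimum would be about 38.9, but projects are indivisible.
Arcturus + Lyra + Orion + Spica: cost 13 + 14 + 9 + 8 = 44 ≤ 44, return 10 + 8 + 11 + 6 = 35.
Arcturus + Lyra + Orion + Altair: cost 13 + 14 + 9 + 2 = 38 ≤ 44, return 10 + 8 + 11 + 5 = 34.
Best is Arcturus, Lyra, Orion, and Spica with total return 35.

35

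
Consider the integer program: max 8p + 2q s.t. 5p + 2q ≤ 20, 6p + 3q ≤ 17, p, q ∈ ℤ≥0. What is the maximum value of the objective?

Relaxing integrality, the LP optimum is 22.67 at (p,q) = (2.83, 0), which is not an integer point.
(p,q)=(2,1): 5·2+2·1=12≤20, 6·2+3·1=15≤17, objective 18.
(p,q)=(2,0): 5·2+2·0=10≤20, 6·2+3·0=12≤17, objective 16.
(p,q)=(1,2): 5·1+2·2=9≤20, 6·1+3·2=12≤17, objective 12.
(p,q)=(1,1): 5·1+2·1=7≤20, 6·1+3·1=9≤17, objective 10.
No feasible integer point exceeds 18.

18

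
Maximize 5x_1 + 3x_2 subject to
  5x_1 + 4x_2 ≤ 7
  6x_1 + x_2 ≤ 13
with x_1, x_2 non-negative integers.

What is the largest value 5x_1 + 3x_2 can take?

(x_1,x_2)=(1,0) is feasible, giving 5.
(x_1,x_2)=(0,1) is feasible, giving 3.
(x_1,x_2)=(0,0) is feasible, giving 0.
No feasible integer point exceeds 5.

5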